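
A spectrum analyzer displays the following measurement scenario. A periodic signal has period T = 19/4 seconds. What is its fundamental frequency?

The fundamental frequency is the reciprocal of the period.
f = 1/T = 1/(19/4) = 4/19 Hz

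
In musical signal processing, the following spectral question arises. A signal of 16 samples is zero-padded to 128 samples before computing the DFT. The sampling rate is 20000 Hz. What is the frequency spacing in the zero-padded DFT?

Original DFT: N = 16, resolution = f_s/N = 20000/16 = 1250 Hz
Zero-padded DFT: N = 128, resolution = f_s/N = 20000/128 = 625/4 Hz
Zero-padding interpolates the spectrum (finer frequency grid)
but does NOT improve the true spectral resolution (ability to resolve close frequencies).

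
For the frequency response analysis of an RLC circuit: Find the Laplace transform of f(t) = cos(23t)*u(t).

Standard pair: cos(wt)*u(t) <-> s/(s^2+w^2)
With w = 23: L{cos(23t)*u(t)} = s/(s^2+529)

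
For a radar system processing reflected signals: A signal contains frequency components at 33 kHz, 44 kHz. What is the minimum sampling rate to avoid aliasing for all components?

The highest frequency component is f_max = 44 kHz.
Nyquist rate = 2 * f_max = 2 * 44 kHz = 88 kHz.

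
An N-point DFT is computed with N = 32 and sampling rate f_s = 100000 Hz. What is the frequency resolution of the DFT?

DFT frequency resolution = f_s / N
= 100000 / 32 = 3125 Hz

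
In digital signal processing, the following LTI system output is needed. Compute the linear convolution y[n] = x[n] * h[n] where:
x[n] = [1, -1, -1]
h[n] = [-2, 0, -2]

y[n] = sum_k x[k]*h[n-k]. Output length = len(x) + len(h) - 1 = 3 + 3 - 1 = 5.
y[0] = 1*-2 = -2
y[1] = -1*-2 + 1*0 = 2
y[2] = -1*-2 + -1*0 + 1*-2 = 0
y[3] = -1*0 + -1*-2 = 2
y[4] = -1*-2 = 2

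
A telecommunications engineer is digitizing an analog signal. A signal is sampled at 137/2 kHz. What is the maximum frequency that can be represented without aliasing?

The maximum frequency that can be represented without aliasing
is the Nyquist frequency: f_max = f_s / 2 = 137/2 kHz / 2 = 137/4 kHz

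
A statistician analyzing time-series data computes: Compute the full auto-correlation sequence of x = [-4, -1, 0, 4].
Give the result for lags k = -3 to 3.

r_xx[k] = sum_m x[m]*x[m+k], indexed from 0, for k = -3 to 3:
  r_xx[-3] = x[3]*x[0] = -16
  r_xx[-2] = x[2]*x[0] + x[3]*x[1] = -4
  r_xx[-1] = x[1]*x[0] + x[2]*x[1] + x[3]*x[2] = 4
  r_xx[0] = x[0]*x[0] + x[1]*x[1] + x[2]*x[2] + x[3]*x[3] = 33
  r_xx[1] = x[0]*x[1] + x[1]*x[2] + x[2]*x[3] = 4
  r_xx[2] = x[0]*x[2] + x[1]*x[3] = -4
  r_xx[3] = x[0]*x[3] = -16
r_xx = [-16, -4, 4, 33, 4, -4, -16]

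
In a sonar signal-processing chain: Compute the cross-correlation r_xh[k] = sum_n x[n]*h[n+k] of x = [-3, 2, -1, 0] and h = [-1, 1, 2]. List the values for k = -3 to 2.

Both sequences indexed from 0 and zero outside their support.
Lags with overlap: k = -3 to 2.
  r_xh[-3] = x[3]*h[0] = 0
  r_xh[-2] = x[2]*h[0] + x[3]*h[1] = 1
  r_xh[-1] = x[1]*h[0] + x[2]*h[1] + x[3]*h[2] = -3
  r_xh[0] = x[0]*h[0] + x[1]*h[1] + x[2]*h[2] = 3
  r_xh[1] = x[0]*h[1] + x[1]*h[2] = 1
  r_xh[2] = x[0]*h[2] = -6
r_xh = [0, 1, -3, 3, 1, -6] (for k = -3, ..., 2)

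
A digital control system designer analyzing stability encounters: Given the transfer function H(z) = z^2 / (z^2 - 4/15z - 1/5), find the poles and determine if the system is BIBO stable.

Poles are roots of the denominator: z^2 - 4/15z - 1/5 = 0.
Quadratic formula: z = [-(-4/15) +/- sqrt((-4/15)^2 - 4*(-1/5))] / 2
Discriminant = 16/225 + 4/5 = 196/225; sqrt = 14/15.
z = (4/15 +/- 14/15) / 2 => z = 3/5 or z = -1/3.
|p1| = 1/3, |p2| = 3/5.
For BIBO stability, all poles must lie inside the unit circle (|p| < 1).
System is STABLE since both |p| < 1.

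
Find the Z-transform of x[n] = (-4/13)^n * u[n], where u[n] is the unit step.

The Z-transform of a^n * u[n] is z/(z-a) for |z| > |a|.
Here a = -4/13, so X(z) = z/(z - (-4/13)) = 13z/(13z + 4)
ROC: |z| > 4/13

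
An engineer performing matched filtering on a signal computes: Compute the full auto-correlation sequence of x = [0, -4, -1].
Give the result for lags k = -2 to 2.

r_xx[k] = sum_m x[m]*x[m+k], indexed from 0, for k = -2 to 2:
  r_xx[-2] = x[2]*x[0] = 0
  r_xx[-1] = x[1]*x[0] + x[2]*x[1] = 4
  r_xx[0] = x[0]*x[0] + x[1]*x[1] + x[2]*x[2] = 17
  r_xx[1] = x[0]*x[1] + x[1]*x[2] = 4
  r_xx[2] = x[0]*x[2] = 0
r_xx = [0, 4, 17, 4, 0]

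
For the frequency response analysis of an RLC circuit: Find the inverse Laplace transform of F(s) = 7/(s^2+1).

Standard pair: w/(s^2+w^2) <-> sin(wt)*u(t)
Recognize w^2 = 1, so w = 1; numerator 7 = 7*1.
f(t) = 7*sin(t)*u(t)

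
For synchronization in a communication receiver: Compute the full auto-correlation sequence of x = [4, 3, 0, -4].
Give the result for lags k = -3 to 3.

r_xx[k] = sum_m x[m]*x[m+k], indexed from 0, for k = -3 to 3:
  r_xx[-3] = x[3]*x[0] = -16
  r_xx[-2] = x[2]*x[0] + x[3]*x[1] = -12
  r_xx[-1] = x[1]*x[0] + x[2]*x[1] + x[3]*x[2] = 12
  r_xx[0] = x[0]*x[0] + x[1]*x[1] + x[2]*x[2] + x[3]*x[3] = 41
  r_xx[1] = x[0]*x[1] + x[1]*x[2] + x[2]*x[3] = 12
  r_xx[2] = x[0]*x[2] + x[1]*x[3] = -12
  r_xx[3] = x[0]*x[3] = -16
r_xx = [-16, -12, 12, 41, 12, -12, -16]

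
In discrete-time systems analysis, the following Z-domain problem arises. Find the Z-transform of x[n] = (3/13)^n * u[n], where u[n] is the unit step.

The Z-transform of a^n * u[n] is z/(z-a) for |z| > |a|.
Here a = 3/13, so X(z) = z/(z - (3/13)) = 13z/(13z - 3)
ROC: |z| > 3/13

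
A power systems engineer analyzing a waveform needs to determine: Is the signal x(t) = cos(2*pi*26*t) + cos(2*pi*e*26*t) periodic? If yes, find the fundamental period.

f1 = 26 Hz, f2 = 26*e Hz
Ratio f2/f1 = e, which is irrational.
Since the frequency ratio is irrational, no common period exists.
The signal is not periodic.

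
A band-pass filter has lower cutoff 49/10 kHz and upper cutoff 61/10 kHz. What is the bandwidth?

Bandwidth = f_high - f_low
= 61/10 kHz - 49/10 kHz = 6/5 kHz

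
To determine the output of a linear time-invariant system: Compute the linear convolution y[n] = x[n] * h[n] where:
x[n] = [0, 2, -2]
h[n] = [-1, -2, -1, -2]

y[n] = sum_k x[k]*h[n-k]. Output length = len(x) + len(h) - 1 = 3 + 4 - 1 = 6.
y[0] = 0*-1 = 0
y[1] = 2*-1 + 0*-2 = -2
y[2] = -2*-1 + 2*-2 + 0*-1 = -2
y[3] = -2*-2 + 2*-1 + 0*-2 = 2
y[4] = -2*-1 + 2*-2 = -2
y[5] = -2*-2 = 4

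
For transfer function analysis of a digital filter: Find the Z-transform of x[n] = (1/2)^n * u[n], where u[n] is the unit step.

The Z-transform of a^n * u[n] is z/(z-a) for |z| > |a|.
Here a = 1/2, so X(z) = z/(z - (1/2)) = 2z/(2z - 1)
ROC: |z| > 1/2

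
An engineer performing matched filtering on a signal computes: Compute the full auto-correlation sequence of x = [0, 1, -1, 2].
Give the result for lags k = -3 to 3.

r_xx[k] = sum_m x[m]*x[m+k], indexed from 0, for k = -3 to 3:
  r_xx[-3] = x[3]*x[0] = 0
  r_xx[-2] = x[2]*x[0] + x[3]*x[1] = 2
  r_xx[-1] = x[1]*x[0] + x[2]*x[1] + x[3]*x[2] = -3
  r_xx[0] = x[0]*x[0] + x[1]*x[1] + x[2]*x[2] + x[3]*x[3] = 6
  r_xx[1] = x[0]*x[1] + x[1]*x[2] + x[2]*x[3] = -3
  r_xx[2] = x[0]*x[2] + x[1]*x[3] = 2
  r_xx[3] = x[0]*x[3] = 0
r_xx = [0, 2, -3, 6, -3, 2, 0]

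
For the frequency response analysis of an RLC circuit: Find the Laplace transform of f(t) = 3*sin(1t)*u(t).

Standard pair: sin(wt)*u(t) <-> w/(s^2+w^2)
With w = 1: L{3*sin(1t)*u(t)} = 3/(s^2+1)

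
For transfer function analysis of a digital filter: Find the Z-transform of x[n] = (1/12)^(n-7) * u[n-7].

Time-shifting property: if X(z) = Z{x[n]}, then Z{x[n-d]} = z^(-d) * X(z)
X(z) = z/(z - 1/12) for x[n] = (1/12)^n * u[n]
Z{x[n-7]} = z^(-7) * z/(z - 1/12) = z^(-6)/(z - 1/12)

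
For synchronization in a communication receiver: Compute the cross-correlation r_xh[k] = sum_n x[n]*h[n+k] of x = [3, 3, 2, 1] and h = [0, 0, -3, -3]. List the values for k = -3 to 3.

Both sequences indexed from 0 and zero outside their support.
Lags with overlap: k = -3 to 3.
  r_xh[-3] = x[3]*h[0] = 0
  r_xh[-2] = x[2]*h[0] + x[3]*h[1] = 0
  r_xh[-1] = x[1]*h[0] + x[2]*h[1] + x[3]*h[2] = -3
  r_xh[0] = x[0]*h[0] + x[1]*h[1] + x[2]*h[2] + x[3]*h[3] = -9
  r_xh[1] = x[0]*h[1] + x[1]*h[2] + x[2]*h[3] = -15
  r_xh[2] = x[0]*h[2] + x[1]*h[3] = -18
  r_xh[3] = x[0]*h[3] = -9
r_xh = [0, 0, -3, -9, -15, -18, -9] (for k = -3, ..., 3)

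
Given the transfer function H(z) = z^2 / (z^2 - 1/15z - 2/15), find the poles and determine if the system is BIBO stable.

Poles are roots of the denominator: z^2 - 1/15z - 2/15 = 0.
Quadratic formula: z = [-(-1/15) +/- sqrt((-1/15)^2 - 4*(-2/15))] / 2
Discriminant = 1/225 + 8/15 = 121/225; sqrt = 11/15.
z = (1/15 +/- 11/15) / 2 => z = 2/5 or z = -1/3.
|p1| = 2/5, |p2| = 1/3.
For BIBO stability, all poles must lie inside the unit circle (|p| < 1).
System is STABLE since both |p| < 1.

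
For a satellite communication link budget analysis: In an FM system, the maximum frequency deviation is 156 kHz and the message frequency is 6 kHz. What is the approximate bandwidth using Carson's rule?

Carson's rule: BW = 2*(delta_f + f_m)
= 2*(156 + 6) kHz = 324 kHz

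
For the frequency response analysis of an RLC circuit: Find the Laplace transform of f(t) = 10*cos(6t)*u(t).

Standard pair: cos(wt)*u(t) <-> s/(s^2+w^2)
With w = 6: L{10*cos(6t)*u(t)} = 10s/(s^2+36)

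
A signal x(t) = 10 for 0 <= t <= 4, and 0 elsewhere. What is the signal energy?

Energy = integral of |x(t)|^2 dt over the signal duration
= 10^2 * 4 = 100 * 4 = 400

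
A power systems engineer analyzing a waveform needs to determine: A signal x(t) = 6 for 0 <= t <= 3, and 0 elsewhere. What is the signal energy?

Energy = integral of |x(t)|^2 dt over the signal duration
= 6^2 * 3 = 36 * 3 = 108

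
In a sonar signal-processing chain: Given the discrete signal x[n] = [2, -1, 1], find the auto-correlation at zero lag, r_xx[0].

The auto-correlation at zero lag r_xx[0] equals the signal energy.
r_xx[0] = sum of x[n]^2 = 2^2 + (-1)^2 + 1^2
= 4 + 1 + 1 = 6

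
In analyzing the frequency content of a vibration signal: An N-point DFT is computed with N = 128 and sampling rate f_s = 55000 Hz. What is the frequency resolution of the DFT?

DFT frequency resolution = f_s / N
= 55000 / 128 = 6875/16 Hz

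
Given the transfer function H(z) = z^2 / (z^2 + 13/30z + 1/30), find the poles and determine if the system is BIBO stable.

Poles are roots of the denominator: z^2 + 13/30z + 1/30 = 0.
Quadratic formula: z = [-(13/30) +/- sqrt((13/30)^2 - 4*(1/30))] / 2
Discriminant = 169/900 - 2/15 = 49/900; sqrt = 7/30.
z = (-13/30 +/- 7/30) / 2 => z = -1/10 or z = -1/3.
|p1| = 1/10, |p2| = 1/3.
For BIBO stability, all poles must lie inside the unit circle (|p| < 1).
System is STABLE since both |p| < 1.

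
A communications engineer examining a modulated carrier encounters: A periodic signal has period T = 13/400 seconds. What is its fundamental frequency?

The fundamental frequency is the reciprocal of the period.
f = 1/T = 1/(13/400) = 400/13 Hz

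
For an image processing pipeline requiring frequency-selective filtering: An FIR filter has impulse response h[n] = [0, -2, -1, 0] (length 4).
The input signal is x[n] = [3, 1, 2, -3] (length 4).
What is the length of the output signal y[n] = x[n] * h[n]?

For linear convolution, the output length is:
len(y) = len(x) + len(h) - 1 = 4 + 4 - 1 = 7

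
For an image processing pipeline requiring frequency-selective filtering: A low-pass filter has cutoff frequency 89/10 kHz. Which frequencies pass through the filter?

A low-pass filter passes all frequencies below the cutoff frequency 89/10 kHz and attenuates higher frequencies.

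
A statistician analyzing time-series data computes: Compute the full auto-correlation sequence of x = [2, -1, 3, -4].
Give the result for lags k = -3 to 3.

r_xx[k] = sum_m x[m]*x[m+k], indexed from 0, for k = -3 to 3:
  r_xx[-3] = x[3]*x[0] = -8
  r_xx[-2] = x[2]*x[0] + x[3]*x[1] = 10
  r_xx[-1] = x[1]*x[0] + x[2]*x[1] + x[3]*x[2] = -17
  r_xx[0] = x[0]*x[0] + x[1]*x[1] + x[2]*x[2] + x[3]*x[3] = 30
  r_xx[1] = x[0]*x[1] + x[1]*x[2] + x[2]*x[3] = -17
  r_xx[2] = x[0]*x[2] + x[1]*x[3] = 10
  r_xx[3] = x[0]*x[3] = -8
r_xx = [-8, 10, -17, 30, -17, 10, -8]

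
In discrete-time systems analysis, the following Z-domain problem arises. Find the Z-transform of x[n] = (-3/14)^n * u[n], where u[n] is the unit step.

The Z-transform of a^n * u[n] is z/(z-a) for |z| > |a|.
Here a = -3/14, so X(z) = z/(z - (-3/14)) = 14z/(14z + 3)
ROC: |z| > 3/14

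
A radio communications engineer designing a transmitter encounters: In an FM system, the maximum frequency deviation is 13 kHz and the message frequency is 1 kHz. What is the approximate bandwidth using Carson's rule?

Carson's rule: BW = 2*(delta_f + f_m)
= 2*(13 + 1) kHz = 28 kHz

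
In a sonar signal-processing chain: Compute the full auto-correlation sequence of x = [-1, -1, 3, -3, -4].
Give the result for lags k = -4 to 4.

r_xx[k] = sum_m x[m]*x[m+k], indexed from 0, for k = -4 to 4:
  r_xx[-4] = x[4]*x[0] = 4
  r_xx[-3] = x[3]*x[0] + x[4]*x[1] = 7
  r_xx[-2] = x[2]*x[0] + x[3]*x[1] + x[4]*x[2] = -12
  r_xx[-1] = x[1]*x[0] + x[2]*x[1] + x[3]*x[2] + x[4]*x[3] = 1
  r_xx[0] = x[0]*x[0] + x[1]*x[1] + x[2]*x[2] + x[3]*x[3] + x[4]*x[4] = 36
  r_xx[1] = x[0]*x[1] + x[1]*x[2] + x[2]*x[3] + x[3]*x[4] = 1
  r_xx[2] = x[0]*x[2] + x[1]*x[3] + x[2]*x[4] = -12
  r_xx[3] = x[0]*x[3] + x[1]*x[4] = 7
  r_xx[4] = x[0]*x[4] = 4
r_xx = [4, 7, -12, 1, 36, 1, -12, 7, 4]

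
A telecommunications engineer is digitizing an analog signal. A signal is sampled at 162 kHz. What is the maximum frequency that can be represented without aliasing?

The maximum frequency that can be represented without aliasing
is the Nyquist frequency: f_max = f_s / 2 = 162 kHz / 2 = 81 kHz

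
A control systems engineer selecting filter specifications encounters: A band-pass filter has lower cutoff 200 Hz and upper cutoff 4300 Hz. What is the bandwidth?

Bandwidth = f_high - f_low
= 4300 Hz - 200 Hz = 4100 Hz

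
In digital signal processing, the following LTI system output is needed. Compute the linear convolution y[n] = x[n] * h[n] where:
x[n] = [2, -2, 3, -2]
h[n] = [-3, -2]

y[n] = sum_k x[k]*h[n-k]. Output length = len(x) + len(h) - 1 = 4 + 2 - 1 = 5.
y[0] = 2*-3 = -6
y[1] = -2*-3 + 2*-2 = 2
y[2] = 3*-3 + -2*-2 = -5
y[3] = -2*-3 + 3*-2 = 0
y[4] = -2*-2 = 4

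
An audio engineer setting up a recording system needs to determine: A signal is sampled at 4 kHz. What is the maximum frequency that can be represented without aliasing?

The maximum frequency that can be represented without aliasing
is the Nyquist frequency: f_max = f_s / 2 = 4 kHz / 2 = 2 kHz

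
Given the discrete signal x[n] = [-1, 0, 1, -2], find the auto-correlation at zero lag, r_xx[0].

The auto-correlation at zero lag r_xx[0] equals the signal energy.
r_xx[0] = sum of x[n]^2 = (-1)^2 + 0^2 + 1^2 + (-2)^2
= 1 + 0 + 1 + 4 = 6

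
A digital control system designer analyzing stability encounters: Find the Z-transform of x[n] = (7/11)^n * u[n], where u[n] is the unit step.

The Z-transform of a^n * u[n] is z/(z-a) for |z| > |a|.
Here a = 7/11, so X(z) = z/(z - (7/11)) = 11z/(11z - 7)
ROC: |z| > 7/11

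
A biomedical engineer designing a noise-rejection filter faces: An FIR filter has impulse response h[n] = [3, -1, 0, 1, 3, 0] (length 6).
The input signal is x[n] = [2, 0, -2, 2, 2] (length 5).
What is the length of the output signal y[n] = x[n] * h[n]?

For linear convolution, the output length is:
len(y) = len(x) + len(h) - 1 = 5 + 6 - 1 = 10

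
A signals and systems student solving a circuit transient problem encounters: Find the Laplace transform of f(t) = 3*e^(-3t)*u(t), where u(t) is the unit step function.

Standard Laplace transform pair:
e^(-at)*u(t) <-> 1/(s+a)
With a = 3: L{3*e^(-3t)*u(t)} = 3/(s+3), ROC: Re(s) > -3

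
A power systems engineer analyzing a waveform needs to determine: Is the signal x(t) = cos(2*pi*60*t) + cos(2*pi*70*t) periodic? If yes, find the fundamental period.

f1 = 60 Hz, f2 = 70 Hz
Period T1 = 1/60, T2 = 1/70
Ratio T1/T2 = 70/60, which is rational.
The signal is periodic with fundamental period T = 1/GCD(60,70) = 1/10 s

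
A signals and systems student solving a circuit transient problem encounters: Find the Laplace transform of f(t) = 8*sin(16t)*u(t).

Standard pair: sin(wt)*u(t) <-> w/(s^2+w^2)
With w = 16: L{8*sin(16t)*u(t)} = 128/(s^2+256)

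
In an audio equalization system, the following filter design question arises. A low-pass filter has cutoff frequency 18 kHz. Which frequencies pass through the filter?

A low-pass filter passes all frequencies below the cutoff frequency 18 kHz and attenuates higher frequencies.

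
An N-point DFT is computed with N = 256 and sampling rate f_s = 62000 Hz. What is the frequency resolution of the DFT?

DFT frequency resolution = f_s / N
= 62000 / 256 = 3875/16 Hz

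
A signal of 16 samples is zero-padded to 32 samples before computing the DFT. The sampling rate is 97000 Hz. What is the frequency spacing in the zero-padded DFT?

Original DFT: N = 16, resolution = f_s/N = 97000/16 = 12125/2 Hz
Zero-padded DFT: N = 32, resolution = f_s/N = 97000/32 = 12125/4 Hz
Zero-padding interpolates the spectrum (finer frequency grid)
but does NOT improve the true spectral resolution (ability to resolve close frequencies).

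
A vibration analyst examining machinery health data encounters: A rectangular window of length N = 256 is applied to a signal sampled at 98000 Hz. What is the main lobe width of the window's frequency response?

For a rectangular window of length N,
the main lobe width in frequency is 2*f_s/N.
= 2*98000/256 = 6125/8 Hz
This determines the minimum frequency separation for resolving two sinusoids.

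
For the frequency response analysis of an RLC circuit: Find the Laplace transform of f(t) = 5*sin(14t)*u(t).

Standard pair: sin(wt)*u(t) <-> w/(s^2+w^2)
With w = 14: L{5*sin(14t)*u(t)} = 70/(s^2+196)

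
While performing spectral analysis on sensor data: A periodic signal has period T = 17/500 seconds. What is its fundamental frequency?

The fundamental frequency is the reciprocal of the period.
f = 1/T = 1/(17/500) = 500/17 Hz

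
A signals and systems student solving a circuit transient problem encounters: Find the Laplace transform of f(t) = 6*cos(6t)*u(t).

Standard pair: cos(wt)*u(t) <-> s/(s^2+w^2)
With w = 6: L{6*cos(6t)*u(t)} = 6s/(s^2+36)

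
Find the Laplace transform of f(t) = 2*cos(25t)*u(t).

Standard pair: cos(wt)*u(t) <-> s/(s^2+w^2)
With w = 25: L{2*cos(25t)*u(t)} = 2s/(s^2+625)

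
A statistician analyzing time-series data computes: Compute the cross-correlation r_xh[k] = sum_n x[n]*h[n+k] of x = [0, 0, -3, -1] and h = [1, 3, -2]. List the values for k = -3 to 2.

Both sequences indexed from 0 and zero outside their support.
Lags with overlap: k = -3 to 2.
  r_xh[-3] = x[3]*h[0] = -1
  r_xh[-2] = x[2]*h[0] + x[3]*h[1] = -6
  r_xh[-1] = x[1]*h[0] + x[2]*h[1] + x[3]*h[2] = -7
  r_xh[0] = x[0]*h[0] + x[1]*h[1] + x[2]*h[2] = 6
  r_xh[1] = x[0]*h[1] + x[1]*h[2] = 0
  r_xh[2] = x[0]*h[2] = 0
r_xh = [-1, -6, -7, 6, 0, 0] (for k = -3, ..., 2)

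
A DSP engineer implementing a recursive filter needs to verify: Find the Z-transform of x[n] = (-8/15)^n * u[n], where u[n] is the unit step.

The Z-transform of a^n * u[n] is z/(z-a) for |z| > |a|.
Here a = -8/15, so X(z) = z/(z - (-8/15)) = 15z/(15z + 8)
ROC: |z| > 8/15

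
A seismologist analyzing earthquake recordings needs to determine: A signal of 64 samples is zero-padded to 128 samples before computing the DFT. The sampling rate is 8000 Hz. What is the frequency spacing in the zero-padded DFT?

Original DFT: N = 64, resolution = f_s/N = 8000/64 = 125 Hz
Zero-padded DFT: N = 128, resolution = f_s/N = 8000/128 = 125/2 Hz
Zero-padding interpolates the spectrum (finer frequency grid)
but does NOT improve the true spectral resolution (ability to resolve close frequencies).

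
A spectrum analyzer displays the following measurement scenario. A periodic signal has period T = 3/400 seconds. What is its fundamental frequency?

The fundamental frequency is the reciprocal of the period.
f = 1/T = 1/(3/400) = 400/3 Hz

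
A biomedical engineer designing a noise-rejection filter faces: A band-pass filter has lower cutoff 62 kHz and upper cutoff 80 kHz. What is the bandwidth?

Bandwidth = f_high - f_low
= 80 kHz - 62 kHz = 18 kHz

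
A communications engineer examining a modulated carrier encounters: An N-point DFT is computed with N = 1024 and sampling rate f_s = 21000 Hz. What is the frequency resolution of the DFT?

DFT frequency resolution = f_s / N
= 21000 / 1024 = 2625/128 Hz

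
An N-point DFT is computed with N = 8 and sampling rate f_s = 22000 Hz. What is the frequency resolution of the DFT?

DFT frequency resolution = f_s / N
= 22000 / 8 = 2750 Hz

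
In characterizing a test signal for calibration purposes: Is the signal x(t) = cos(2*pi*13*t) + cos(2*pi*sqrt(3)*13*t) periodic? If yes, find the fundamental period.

f1 = 13 Hz, f2 = 13*sqrt(3) Hz
Ratio f2/f1 = sqrt(3), which is irrational.
Since the frequency ratio is irrational, no common period exists.
The signal is not periodic.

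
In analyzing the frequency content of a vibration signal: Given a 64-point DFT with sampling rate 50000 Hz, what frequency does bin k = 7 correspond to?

The frequency of DFT bin k is: f_k = k * f_s / N
f_7 = 7 * 50000 / 64 = 21875/4 Hz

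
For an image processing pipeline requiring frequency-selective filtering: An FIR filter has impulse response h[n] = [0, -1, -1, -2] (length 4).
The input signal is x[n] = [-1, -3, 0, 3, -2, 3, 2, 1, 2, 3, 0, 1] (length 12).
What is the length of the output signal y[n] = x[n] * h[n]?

For linear convolution, the output length is:
len(y) = len(x) + len(h) - 1 = 12 + 4 - 1 = 15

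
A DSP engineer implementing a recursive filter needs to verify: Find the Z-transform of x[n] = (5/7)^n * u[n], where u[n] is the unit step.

The Z-transform of a^n * u[n] is z/(z-a) for |z| > |a|.
Here a = 5/7, so X(z) = z/(z - (5/7)) = 7z/(7z - 5)
ROC: |z| > 5/7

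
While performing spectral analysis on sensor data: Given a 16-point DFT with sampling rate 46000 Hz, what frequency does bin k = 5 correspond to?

The frequency of DFT bin k is: f_k = k * f_s / N
f_5 = 5 * 46000 / 16 = 14375 Hz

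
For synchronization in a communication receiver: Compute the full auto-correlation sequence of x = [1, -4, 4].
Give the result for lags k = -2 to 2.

r_xx[k] = sum_m x[m]*x[m+k], indexed from 0, for k = -2 to 2:
  r_xx[-2] = x[2]*x[0] = 4
  r_xx[-1] = x[1]*x[0] + x[2]*x[1] = -20
  r_xx[0] = x[0]*x[0] + x[1]*x[1] + x[2]*x[2] = 33
  r_xx[1] = x[0]*x[1] + x[1]*x[2] = -20
  r_xx[2] = x[0]*x[2] = 4
r_xx = [4, -20, 33, -20, 4]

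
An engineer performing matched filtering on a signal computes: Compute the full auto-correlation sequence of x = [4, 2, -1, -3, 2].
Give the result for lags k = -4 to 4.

r_xx[k] = sum_m x[m]*x[m+k], indexed from 0, for k = -4 to 4:
  r_xx[-4] = x[4]*x[0] = 8
  r_xx[-3] = x[3]*x[0] + x[4]*x[1] = -8
  r_xx[-2] = x[2]*x[0] + x[3]*x[1] + x[4]*x[2] = -12
  r_xx[-1] = x[1]*x[0] + x[2]*x[1] + x[3]*x[2] + x[4]*x[3] = 3
  r_xx[0] = x[0]*x[0] + x[1]*x[1] + x[2]*x[2] + x[3]*x[3] + x[4]*x[4] = 34
  r_xx[1] = x[0]*x[1] + x[1]*x[2] + x[2]*x[3] + x[3]*x[4] = 3
  r_xx[2] = x[0]*x[2] + x[1]*x[3] + x[2]*x[4] = -12
  r_xx[3] = x[0]*x[3] + x[1]*x[4] = -8
  r_xx[4] = x[0]*x[4] = 8
r_xx = [8, -8, -12, 3, 34, 3, -12, -8, 8]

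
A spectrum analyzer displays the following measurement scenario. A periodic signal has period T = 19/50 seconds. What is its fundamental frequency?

The fundamental frequency is the reciprocal of the period.
f = 1/T = 1/(19/50) = 50/19 Hz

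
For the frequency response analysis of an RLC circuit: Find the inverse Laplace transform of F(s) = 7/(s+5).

Standard pair: k/(s+a) <-> k*e^(-at)*u(t)
With k=7, a=5: f(t) = 7*e^(-5t)*u(t)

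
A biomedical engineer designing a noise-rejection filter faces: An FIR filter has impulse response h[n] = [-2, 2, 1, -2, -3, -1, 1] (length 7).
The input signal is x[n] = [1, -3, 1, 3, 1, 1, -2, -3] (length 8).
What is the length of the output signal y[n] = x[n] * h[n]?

For linear convolution, the output length is:
len(y) = len(x) + len(h) - 1 = 8 + 7 - 1 = 14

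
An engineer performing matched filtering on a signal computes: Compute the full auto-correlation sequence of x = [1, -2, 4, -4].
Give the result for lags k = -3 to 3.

r_xx[k] = sum_m x[m]*x[m+k], indexed from 0, for k = -3 to 3:
  r_xx[-3] = x[3]*x[0] = -4
  r_xx[-2] = x[2]*x[0] + x[3]*x[1] = 12
  r_xx[-1] = x[1]*x[0] + x[2]*x[1] + x[3]*x[2] = -26
  r_xx[0] = x[0]*x[0] + x[1]*x[1] + x[2]*x[2] + x[3]*x[3] = 37
  r_xx[1] = x[0]*x[1] + x[1]*x[2] + x[2]*x[3] = -26
  r_xx[2] = x[0]*x[2] + x[1]*x[3] = 12
  r_xx[3] = x[0]*x[3] = -4
r_xx = [-4, 12, -26, 37, -26, 12, -4]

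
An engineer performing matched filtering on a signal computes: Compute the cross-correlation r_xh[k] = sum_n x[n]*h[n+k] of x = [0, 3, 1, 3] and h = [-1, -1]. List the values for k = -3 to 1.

Both sequences indexed from 0 and zero outside their support.
Lags with overlap: k = -3 to 1.
  r_xh[-3] = x[3]*h[0] = -3
  r_xh[-2] = x[2]*h[0] + x[3]*h[1] = -4
  r_xh[-1] = x[1]*h[0] + x[2]*h[1] = -4
  r_xh[0] = x[0]*h[0] + x[1]*h[1] = -3
  r_xh[1] = x[0]*h[1] = 0
r_xh = [-3, -4, -4, -3, 0] (for k = -3, ..., 1)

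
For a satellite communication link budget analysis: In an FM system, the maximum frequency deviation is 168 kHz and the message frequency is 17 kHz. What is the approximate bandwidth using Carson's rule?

Carson's rule: BW = 2*(delta_f + f_m)
= 2*(168 + 17) kHz = 370 kHz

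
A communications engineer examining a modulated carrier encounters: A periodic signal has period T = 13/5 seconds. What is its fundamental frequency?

The fundamental frequency is the reciprocal of the period.
f = 1/T = 1/(13/5) = 5/13 Hz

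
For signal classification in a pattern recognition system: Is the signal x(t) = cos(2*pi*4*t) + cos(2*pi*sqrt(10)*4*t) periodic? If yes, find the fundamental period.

f1 = 4 Hz, f2 = 4*sqrt(10) Hz
Ratio f2/f1 = sqrt(10), which is irrational.
Since the frequency ratio is irrational, no common period exists.
The signal is not periodic.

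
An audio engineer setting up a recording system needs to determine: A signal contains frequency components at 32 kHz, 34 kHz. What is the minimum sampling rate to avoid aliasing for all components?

The highest frequency component is f_max = 34 kHz.
Nyquist rate = 2 * f_max = 2 * 34 kHz = 68 kHz.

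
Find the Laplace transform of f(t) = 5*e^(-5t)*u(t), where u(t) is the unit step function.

Standard Laplace transform pair:
e^(-at)*u(t) <-> 1/(s+a)
With a = 5: L{5*e^(-5t)*u(t)} = 5/(s+5), ROC: Re(s) > -5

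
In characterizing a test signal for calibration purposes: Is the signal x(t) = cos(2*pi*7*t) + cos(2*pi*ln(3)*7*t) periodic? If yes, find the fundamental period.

f1 = 7 Hz, f2 = 7*ln(3) Hz
Ratio f2/f1 = ln(3), which is irrational.
Since the frequency ratio is irrational, no common period exists.
The signal is not periodic.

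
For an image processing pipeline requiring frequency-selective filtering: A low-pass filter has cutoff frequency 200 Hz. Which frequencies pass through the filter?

A low-pass filter passes all frequencies below the cutoff frequency 200 Hz and attenuates higher frequencies.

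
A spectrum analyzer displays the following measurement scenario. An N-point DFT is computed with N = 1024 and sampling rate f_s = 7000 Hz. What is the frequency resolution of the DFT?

DFT frequency resolution = f_s / N
= 7000 / 1024 = 875/128 Hz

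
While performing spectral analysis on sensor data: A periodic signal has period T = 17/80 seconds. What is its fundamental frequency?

The fundamental frequency is the reciprocal of the period.
f = 1/T = 1/(17/80) = 80/17 Hz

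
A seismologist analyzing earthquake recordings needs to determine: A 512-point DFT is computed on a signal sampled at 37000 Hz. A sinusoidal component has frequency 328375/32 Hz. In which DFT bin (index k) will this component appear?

DFT frequency resolution = f_s/N = 37000/512 = 4625/64 Hz
Bin index k = f_signal / resolution = 328375/32 / 4625/64 = 142
The signal frequency 328375/32 Hz falls in DFT bin k = 142.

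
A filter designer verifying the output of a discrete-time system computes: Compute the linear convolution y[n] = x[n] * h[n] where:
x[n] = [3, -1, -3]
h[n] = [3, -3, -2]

y[n] = sum_k x[k]*h[n-k]. Output length = len(x) + len(h) - 1 = 3 + 3 - 1 = 5.
y[0] = 3*3 = 9
y[1] = -1*3 + 3*-3 = -12
y[2] = -3*3 + -1*-3 + 3*-2 = -12
y[3] = -3*-3 + -1*-2 = 11
y[4] = -3*-2 = 6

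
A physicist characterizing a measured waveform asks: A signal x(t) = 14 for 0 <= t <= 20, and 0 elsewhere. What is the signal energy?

Energy = integral of |x(t)|^2 dt over the signal duration
= 14^2 * 20 = 196 * 20 = 3920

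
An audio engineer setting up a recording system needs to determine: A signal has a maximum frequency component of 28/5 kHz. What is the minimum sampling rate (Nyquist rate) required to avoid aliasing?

By the Nyquist-Shannon sampling theorem,
the minimum sampling rate (Nyquist rate) must be at least 2 * f_max.
Nyquist rate = 2 * 28/5 kHz = 56/5 kHz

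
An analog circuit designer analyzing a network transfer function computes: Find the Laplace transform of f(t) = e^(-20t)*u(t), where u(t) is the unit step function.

Standard Laplace transform pair:
e^(-at)*u(t) <-> 1/(s+a)
With a = 20: L{e^(-20t)*u(t)} = 1/(s+20), ROC: Re(s) > -20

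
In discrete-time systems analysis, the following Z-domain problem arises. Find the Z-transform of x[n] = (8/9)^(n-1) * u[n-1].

Time-shifting property: if X(z) = Z{x[n]}, then Z{x[n-d]} = z^(-d) * X(z)
X(z) = z/(z - 8/9) for x[n] = (8/9)^n * u[n]
Z{x[n-1]} = z^(-1) * z/(z - 8/9) = 1/(z - 8/9)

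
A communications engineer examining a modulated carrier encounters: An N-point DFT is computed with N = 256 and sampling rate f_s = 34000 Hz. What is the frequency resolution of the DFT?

DFT frequency resolution = f_s / N
= 34000 / 256 = 2125/16 Hz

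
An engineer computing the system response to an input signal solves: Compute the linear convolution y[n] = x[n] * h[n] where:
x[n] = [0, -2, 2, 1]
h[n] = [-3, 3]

y[n] = sum_k x[k]*h[n-k]. Output length = len(x) + len(h) - 1 = 4 + 2 - 1 = 5.
y[0] = 0*-3 = 0
y[1] = -2*-3 + 0*3 = 6
y[2] = 2*-3 + -2*3 = -12
y[3] = 1*-3 + 2*3 = 3
y[4] = 1*3 = 3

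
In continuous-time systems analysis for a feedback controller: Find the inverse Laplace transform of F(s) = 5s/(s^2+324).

Standard pair: s/(s^2+w^2) <-> cos(wt)*u(t)
With k=5, w=18: f(t) = 5*cos(18t)*u(t)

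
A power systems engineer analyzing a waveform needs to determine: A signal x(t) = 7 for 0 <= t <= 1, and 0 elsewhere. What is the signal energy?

Energy = integral of |x(t)|^2 dt over the signal duration
= 7^2 * 1 = 49 * 1 = 49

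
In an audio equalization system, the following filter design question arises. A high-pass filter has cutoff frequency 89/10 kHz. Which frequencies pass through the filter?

A high-pass filter passes all frequencies above the cutoff frequency 89/10 kHz and attenuates lower frequencies.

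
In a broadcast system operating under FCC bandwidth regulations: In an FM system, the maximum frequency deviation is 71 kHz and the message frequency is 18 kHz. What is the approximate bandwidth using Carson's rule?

Carson's rule: BW = 2*(delta_f + f_m)
= 2*(71 + 18) kHz = 178 kHz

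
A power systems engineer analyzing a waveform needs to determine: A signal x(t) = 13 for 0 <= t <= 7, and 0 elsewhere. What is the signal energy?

Energy = integral of |x(t)|^2 dt over the signal duration
= 13^2 * 7 = 169 * 7 = 1183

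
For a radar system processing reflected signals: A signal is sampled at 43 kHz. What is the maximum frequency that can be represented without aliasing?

The maximum frequency that can be represented without aliasing
is the Nyquist frequency: f_max = f_s / 2 = 43 kHz / 2 = 43/2 kHz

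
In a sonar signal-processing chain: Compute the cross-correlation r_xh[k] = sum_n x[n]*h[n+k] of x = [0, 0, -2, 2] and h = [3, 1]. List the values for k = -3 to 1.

Both sequences indexed from 0 and zero outside their support.
Lags with overlap: k = -3 to 1.
  r_xh[-3] = x[3]*h[0] = 6
  r_xh[-2] = x[2]*h[0] + x[3]*h[1] = -4
  r_xh[-1] = x[1]*h[0] + x[2]*h[1] = -2
  r_xh[0] = x[0]*h[0] + x[1]*h[1] = 0
  r_xh[1] = x[0]*h[1] = 0
r_xh = [6, -4, -2, 0, 0] (for k = -3, ..., 1)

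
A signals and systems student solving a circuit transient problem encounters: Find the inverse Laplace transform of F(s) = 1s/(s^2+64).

Standard pair: s/(s^2+w^2) <-> cos(wt)*u(t)
With k=1, w=8: f(t) = cos(8t)*u(t)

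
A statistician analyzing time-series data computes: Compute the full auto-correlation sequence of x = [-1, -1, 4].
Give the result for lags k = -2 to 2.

r_xx[k] = sum_m x[m]*x[m+k], indexed from 0, for k = -2 to 2:
  r_xx[-2] = x[2]*x[0] = -4
  r_xx[-1] = x[1]*x[0] + x[2]*x[1] = -3
  r_xx[0] = x[0]*x[0] + x[1]*x[1] + x[2]*x[2] = 18
  r_xx[1] = x[0]*x[1] + x[1]*x[2] = -3
  r_xx[2] = x[0]*x[2] = -4
r_xx = [-4, -3, 18, -3, -4]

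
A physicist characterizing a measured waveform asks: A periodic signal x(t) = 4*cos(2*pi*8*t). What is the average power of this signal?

Average power of A*cos(wt) is A^2/2.
P = 4^2 / 2 = 16/2 = 8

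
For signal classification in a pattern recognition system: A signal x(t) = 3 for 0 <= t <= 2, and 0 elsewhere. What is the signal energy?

Energy = integral of |x(t)|^2 dt over the signal duration
= 3^2 * 2 = 9 * 2 = 18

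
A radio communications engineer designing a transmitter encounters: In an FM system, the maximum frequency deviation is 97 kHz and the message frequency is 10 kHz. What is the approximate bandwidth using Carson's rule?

Carson's rule: BW = 2*(delta_f + f_m)
= 2*(97 + 10) kHz = 214 kHz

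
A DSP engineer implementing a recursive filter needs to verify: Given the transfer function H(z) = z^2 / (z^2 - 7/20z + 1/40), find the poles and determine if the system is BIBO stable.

Poles are roots of the denominator: z^2 - 7/20z + 1/40 = 0.
Quadratic formula: z = [-(-7/20) +/- sqrt((-7/20)^2 - 4*(1/40))] / 2
Discriminant = 49/400 - 1/10 = 9/400; sqrt = 3/20.
z = (7/20 +/- 3/20) / 2 => z = 1/4 or z = 1/10.
|p1| = 1/4, |p2| = 1/10.
For BIBO stability, all poles must lie inside the unit circle (|p| < 1).
System is STABLE since both |p| < 1.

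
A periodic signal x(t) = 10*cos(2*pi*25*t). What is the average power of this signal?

Average power of A*cos(wt) is A^2/2.
P = 10^2 / 2 = 100/2 = 50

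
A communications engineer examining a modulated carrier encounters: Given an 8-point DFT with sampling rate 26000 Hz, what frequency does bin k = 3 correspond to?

The frequency of DFT bin k is: f_k = k * f_s / N
f_3 = 3 * 26000 / 8 = 9750 Hz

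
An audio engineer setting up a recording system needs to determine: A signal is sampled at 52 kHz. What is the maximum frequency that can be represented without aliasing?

The maximum frequency that can be represented without aliasing
is the Nyquist frequency: f_max = f_s / 2 = 52 kHz / 2 = 26 kHz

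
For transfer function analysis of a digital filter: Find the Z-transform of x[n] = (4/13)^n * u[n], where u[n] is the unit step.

The Z-transform of a^n * u[n] is z/(z-a) for |z| > |a|.
Here a = 4/13, so X(z) = z/(z - (4/13)) = 13z/(13z - 4)
ROC: |z| > 4/13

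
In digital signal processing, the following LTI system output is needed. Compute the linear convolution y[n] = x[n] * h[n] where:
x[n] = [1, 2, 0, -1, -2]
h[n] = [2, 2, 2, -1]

y[n] = sum_k x[k]*h[n-k]. Output length = len(x) + len(h) - 1 = 5 + 4 - 1 = 8.
y[0] = 1*2 = 2
y[1] = 2*2 + 1*2 = 6
y[2] = 0*2 + 2*2 + 1*2 = 6
y[3] = -1*2 + 0*2 + 2*2 + 1*-1 = 1
y[4] = -2*2 + -1*2 + 0*2 + 2*-1 = -8
y[5] = -2*2 + -1*2 + 0*-1 = -6
y[6] = -2*2 + -1*-1 = -3
y[7] = -2*-1 = 2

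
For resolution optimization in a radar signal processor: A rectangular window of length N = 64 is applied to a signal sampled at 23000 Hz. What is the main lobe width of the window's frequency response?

For a rectangular window of length N,
the main lobe width in frequency is 2*f_s/N.
= 2*23000/64 = 2875/4 Hz
This determines the minimum frequency separation for resolving two sinusoids.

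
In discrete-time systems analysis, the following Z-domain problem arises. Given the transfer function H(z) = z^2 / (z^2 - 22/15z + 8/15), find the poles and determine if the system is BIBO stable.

Poles are roots of the denominator: z^2 - 22/15z + 8/15 = 0.
Quadratic formula: z = [-(-22/15) +/- sqrt((-22/15)^2 - 4*(8/15))] / 2
Discriminant = 484/225 - 32/15 = 4/225; sqrt = 2/15.
z = (22/15 +/- 2/15) / 2 => z = 4/5 or z = 2/3.
|p1| = 2/3, |p2| = 4/5.
For BIBO stability, all poles must lie inside the unit circle (|p| < 1).
System is STABLE since both |p| < 1.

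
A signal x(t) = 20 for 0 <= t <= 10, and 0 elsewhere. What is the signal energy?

Energy = integral of |x(t)|^2 dt over the signal duration
= 20^2 * 10 = 400 * 10 = 4000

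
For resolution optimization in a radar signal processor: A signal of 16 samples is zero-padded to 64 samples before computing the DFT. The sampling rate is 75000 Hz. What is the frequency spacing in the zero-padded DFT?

Original DFT: N = 16, resolution = f_s/N = 75000/16 = 9375/2 Hz
Zero-padded DFT: N = 64, resolution = f_s/N = 75000/64 = 9375/8 Hz
Zero-padding interpolates the spectrum (finer frequency grid)
but does NOT improve the true spectral resolution (ability to resolve close frequencies).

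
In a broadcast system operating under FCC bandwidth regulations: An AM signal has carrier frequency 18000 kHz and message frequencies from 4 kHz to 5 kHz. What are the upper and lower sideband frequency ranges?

Upper sideband (USB) = fc + [fm_low, fm_high] = 18000 + [4, 5] = [18004, 18005] kHz
Lower sideband (LSB) = fc - [fm_high, fm_low] = 18000 - [5, 4] = [17995, 17996] kHz
Total occupied spectrum: 17995 kHz to 18005 kHz (plus carrier at 18000 kHz)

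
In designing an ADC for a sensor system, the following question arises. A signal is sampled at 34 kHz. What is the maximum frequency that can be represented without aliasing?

The maximum frequency that can be represented without aliasing
is the Nyquist frequency: f_max = f_s / 2 = 34 kHz / 2 = 17 kHz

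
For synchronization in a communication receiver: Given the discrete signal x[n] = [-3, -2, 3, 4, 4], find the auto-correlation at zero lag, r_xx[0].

The auto-correlation at zero lag r_xx[0] equals the signal energy.
r_xx[0] = sum of x[n]^2 = (-3)^2 + (-2)^2 + 3^2 + 4^2 + 4^2
= 9 + 4 + 9 + 16 + 16 = 54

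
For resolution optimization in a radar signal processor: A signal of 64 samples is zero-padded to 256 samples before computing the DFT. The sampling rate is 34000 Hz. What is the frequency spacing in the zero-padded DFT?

Original DFT: N = 64, resolution = f_s/N = 34000/64 = 2125/4 Hz
Zero-padded DFT: N = 256, resolution = f_s/N = 34000/256 = 2125/16 Hz
Zero-padding interpolates the spectrum (finer frequency grid)
but does NOT improve the true spectral resolution (ability to resolve close frequencies).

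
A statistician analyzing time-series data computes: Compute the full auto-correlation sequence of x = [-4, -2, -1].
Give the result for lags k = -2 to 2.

r_xx[k] = sum_m x[m]*x[m+k], indexed from 0, for k = -2 to 2:
  r_xx[-2] = x[2]*x[0] = 4
  r_xx[-1] = x[1]*x[0] + x[2]*x[1] = 10
  r_xx[0] = x[0]*x[0] + x[1]*x[1] + x[2]*x[2] = 21
  r_xx[1] = x[0]*x[1] + x[1]*x[2] = 10
  r_xx[2] = x[0]*x[2] = 4
r_xx = [4, 10, 21, 10, 4]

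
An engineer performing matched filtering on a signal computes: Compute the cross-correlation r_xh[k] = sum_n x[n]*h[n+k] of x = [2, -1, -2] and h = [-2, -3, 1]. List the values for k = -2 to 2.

Both sequences indexed from 0 and zero outside their support.
Lags with overlap: k = -2 to 2.
  r_xh[-2] = x[2]*h[0] = 4
  r_xh[-1] = x[1]*h[0] + x[2]*h[1] = 8
  r_xh[0] = x[0]*h[0] + x[1]*h[1] + x[2]*h[2] = -3
  r_xh[1] = x[0]*h[1] + x[1]*h[2] = -7
  r_xh[2] = x[0]*h[2] = 2
r_xh = [4, 8, -3, -7, 2] (for k = -2, ..., 2)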